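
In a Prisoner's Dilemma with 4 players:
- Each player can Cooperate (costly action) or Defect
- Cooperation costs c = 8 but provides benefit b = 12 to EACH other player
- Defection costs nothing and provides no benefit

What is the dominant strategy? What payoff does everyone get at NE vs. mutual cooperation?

Dominant: Defect; NE payoff = 0; Coop payoff = 28

Work:
Defect dominates (saves cost c = 8, benefit to others is external)
NE: All defect → everyone gets 0
If all cooperate: each receives (3)×12 - 8 = 28
Social dilemma: 28 > 0 but NE gives 0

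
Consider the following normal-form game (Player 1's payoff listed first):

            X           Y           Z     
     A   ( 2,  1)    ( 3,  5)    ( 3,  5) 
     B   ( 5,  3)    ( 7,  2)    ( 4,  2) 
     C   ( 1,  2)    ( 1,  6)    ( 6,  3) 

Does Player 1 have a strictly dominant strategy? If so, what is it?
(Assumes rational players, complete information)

No strictly dominant strategy exists for Player 1

Work:
A strategy strictly dominates another if it gives a strictly higher payoff against every opponent action. Compare each pair of P1's strategies column-by-column:
  A vs B: [2 vs 5, 3 vs 7, 3 vs 4] → A does not strictly dominate B (column X: 2 ≤ 5)
  A vs C: [2 vs 1, 3 vs 1, 3 vs 6] → A does not strictly dominate C (column Z: 3 ≤ 6)
  B vs A: [5 vs 2, 7 vs 3, 4 vs 3] → B strictly dominates A
  B vs C: [5 vs 1, 7 vs 1, 4 vs 6] → B does not strictly dominate C (column Z: 4 ≤ 6)
  C vs A: [1 vs 2, 1 vs 3, 6 vs 3] → C does not strictly dominate A (column X: 1 ≤ 2)
  C vs B: [1 vs 5, 1 vs 7, 6 vs 4] → C does not strictly dominate B (column X: 1 ≤ 5)
No single strategy strictly dominates all others → no strictly dominant strategy.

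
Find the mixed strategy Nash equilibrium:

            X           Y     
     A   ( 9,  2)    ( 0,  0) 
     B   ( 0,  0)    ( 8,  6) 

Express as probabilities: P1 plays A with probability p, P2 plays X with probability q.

p = 0.75, q = 0.4706

Work:
Find probabilities that make opponent indifferent:
P2 chooses q to make P1 indifferent between A and B
P1 chooses p to make P2 indifferent between X and Y
Mixed NE: P1 plays (A: 0.75, B: 0.25), P2 plays (X: 0.4706, Y: 0.5294)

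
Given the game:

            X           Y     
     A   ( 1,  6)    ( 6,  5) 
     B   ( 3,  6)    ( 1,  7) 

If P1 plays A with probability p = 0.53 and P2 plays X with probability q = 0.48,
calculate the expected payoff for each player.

E[P1] = 2.8292, E[P2] = 5.9688

Work:
E[P1] = p·q·π₁(A,X) + p·(1-q)·π₁(A,Y) + (1-p)·q·π₁(B,X) + (1-p)·(1-q)·π₁(B,Y)
= 0.53·0.48·1 + 0.53·0.52·6 + 0.47·0.48·3 + 0.47·0.52·1
= 2.8292

E[P2] = 5.9688 (similar calculation)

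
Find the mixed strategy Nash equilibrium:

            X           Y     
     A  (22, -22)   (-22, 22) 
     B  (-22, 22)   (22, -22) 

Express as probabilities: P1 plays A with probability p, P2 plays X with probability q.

p = 0.5, q = 0.5

Work:
Find probabilities that make opponent indifferent:
P2 chooses q to make P1 indifferent between A and B
P1 chooses p to make P2 indifferent between X and Y
Mixed NE: P1 plays (A: 0.5, B: 0.5), P2 plays (X: 0.5, Y: 0.5)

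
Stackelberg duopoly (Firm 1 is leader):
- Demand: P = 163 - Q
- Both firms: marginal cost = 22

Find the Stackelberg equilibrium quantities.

q₁* (leader) = 70.5, q₂* (follower) = 35.25

Work:
Follower's reaction: q₂ = (a - c - q₁)/2
Leader substitutes: π₁ = q₁·(a - q₁ - (a-c-q₁)/2 - c)
FOC: q₁* = (163 - 22)/2 = 70.50
Then: q₂* = (163 - 22 - 70.5)/2 = 35.25
Leader has first-mover advantage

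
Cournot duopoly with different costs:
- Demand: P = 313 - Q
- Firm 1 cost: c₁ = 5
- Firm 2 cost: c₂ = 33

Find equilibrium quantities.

q₁* = 112.0, q₂* = 84.0

Work:
Reaction: q₁ = (313 - 5 - q₂)/2
Reaction: q₂ = (313 - 33 - q₁)/2
Solve simultaneously:
q₁* = (313 - 2×5 + 33)/3 = 112.0
q₂* = (313 - 2×33 + 5)/3 = 84.0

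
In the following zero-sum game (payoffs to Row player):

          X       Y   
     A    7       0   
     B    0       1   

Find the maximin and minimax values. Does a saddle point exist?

Maximin = 0, Minimax = 1, Saddle: False

Work:
Row minimums: [0, 0] → maximin = 0
Column maximums: [7, 1] → minimax = 1
No saddle point (maximin ≠ minimax). Mixed strategy needed.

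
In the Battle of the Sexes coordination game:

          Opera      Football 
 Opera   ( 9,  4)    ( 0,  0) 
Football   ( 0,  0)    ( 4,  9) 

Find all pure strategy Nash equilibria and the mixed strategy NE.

Pure NE: (Opera, Opera) and (Football, Football); Mixed NE: p = 0.6923, q = 0.3077

Work:
Check pure NE:
(Opera, Opera): (9, 4) - no unilateral deviation beneficial
(Football, Football): (4, 9) - no unilateral deviation beneficial
Mixed NE: P1 plays Opera with p = 0.6923, P2 plays Opera with q = 0.3077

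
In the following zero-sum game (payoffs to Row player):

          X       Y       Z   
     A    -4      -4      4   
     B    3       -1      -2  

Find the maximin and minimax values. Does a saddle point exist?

Maximin = -2, Minimax = -1, Saddle: False

Work:
Row minimums: [-4, -2] → maximin = -2
Column maximums: [3, -1, 4] → minimax = -1
No saddle point (maximin ≠ minimax). Mixed strategy needed.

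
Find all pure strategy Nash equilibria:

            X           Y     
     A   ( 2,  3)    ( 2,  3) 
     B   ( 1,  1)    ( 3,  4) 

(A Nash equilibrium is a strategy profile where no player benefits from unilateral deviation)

Nash equilibrium: (A, X), (B, Y)

Work:
Best responses:
  P1 vs X: payoffs [2, 1] → best response A (payoff 2)
  P1 vs Y: payoffs [2, 3] → best response B (payoff 3)
  P2 vs A: payoffs [3, 3] → best response X/Y (payoff 3)
  P2 vs B: payoffs [1, 4] → best response Y (payoff 4)
Mutual best responses: (A,X), (B,Y) → Nash equilibria.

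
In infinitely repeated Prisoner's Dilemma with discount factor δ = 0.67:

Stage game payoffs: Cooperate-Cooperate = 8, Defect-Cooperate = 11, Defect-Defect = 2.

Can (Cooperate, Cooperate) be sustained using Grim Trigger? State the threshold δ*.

δ* = 0.3333; since δ = 0.67 ≥ 0.3333, cooperation can be sustained

Work:
For Grim Trigger:
Cooperate forever: 8/(1-δ)
Defect then punished: 11 + 2·δ/(1-δ)
Need: 8/(1-δ) ≥ 11 + 2·δ/(1-δ)
Solving: δ ≥ (T-R)/(T-P) = (11-8)/(11-2) = 0.3333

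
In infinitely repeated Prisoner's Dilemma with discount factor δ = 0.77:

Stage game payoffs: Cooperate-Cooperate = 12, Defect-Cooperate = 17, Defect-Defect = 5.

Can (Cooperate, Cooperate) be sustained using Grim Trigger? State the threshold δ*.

δ* = 0.4167; since δ = 0.77 ≥ 0.4167, cooperation can be sustained

Work:
For Grim Trigger:
Cooperate forever: 12/(1-δ)
Defect then punished: 17 + 5·δ/(1-δ)
Need: 12/(1-δ) ≥ 17 + 5·δ/(1-δ)
Solving: δ ≥ (T-R)/(T-P) = (17-12)/(17-5) = 0.4167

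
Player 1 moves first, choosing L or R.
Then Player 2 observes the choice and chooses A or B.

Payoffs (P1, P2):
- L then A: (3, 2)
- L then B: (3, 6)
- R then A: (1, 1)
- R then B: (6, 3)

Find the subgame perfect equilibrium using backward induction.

P1 plays R, P2 plays B after L and B after R; Payoff (6, 3)

Work:
Backward induction:
After L: P2 chooses B → P1 gets 3
After R: P2 chooses B → P1 gets 6
P1 chooses R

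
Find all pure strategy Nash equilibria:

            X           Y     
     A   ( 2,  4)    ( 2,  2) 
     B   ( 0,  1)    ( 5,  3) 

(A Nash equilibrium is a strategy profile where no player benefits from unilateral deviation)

Nash equilibrium: (A, X), (B, Y)

Work:
Best responses:
  P1 vs X: payoffs [2, 0] → best response A (payoff 2)
  P1 vs Y: payoffs [2, 5] → best response B (payoff 5)
  P2 vs A: payoffs [4, 2] → best response X (payoff 4)
  P2 vs B: payoffs [1, 3] → best response Y (payoff 3)
Mutual best responses: (A,X), (B,Y) → Nash equilibria.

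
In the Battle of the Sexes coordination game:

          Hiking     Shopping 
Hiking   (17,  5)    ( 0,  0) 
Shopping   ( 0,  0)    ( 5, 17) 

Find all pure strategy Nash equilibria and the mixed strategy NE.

Pure NE: (Hiking, Hiking) and (Shopping, Shopping); Mixed NE: p = 0.7727, q = 0.2273

Work:
Check pure NE:
(Hiking, Hiking): (17, 5) - no unilateral deviation beneficial
(Shopping, Shopping): (5, 17) - no unilateral deviation beneficial
Mixed NE: P1 plays Hiking with p = 0.7727, P2 plays Hiking with q = 0.2273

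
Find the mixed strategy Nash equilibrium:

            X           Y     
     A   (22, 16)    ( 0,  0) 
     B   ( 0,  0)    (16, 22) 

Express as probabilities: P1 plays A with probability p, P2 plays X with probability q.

p = 0.5789, q = 0.4211

Work:
Find probabilities that make opponent indifferent:
P2 chooses q to make P1 indifferent between A and B
P1 chooses p to make P2 indifferent between X and Y
Mixed NE: P1 plays (A: 0.5789, B: 0.4211), P2 plays (X: 0.4211, Y: 0.5789)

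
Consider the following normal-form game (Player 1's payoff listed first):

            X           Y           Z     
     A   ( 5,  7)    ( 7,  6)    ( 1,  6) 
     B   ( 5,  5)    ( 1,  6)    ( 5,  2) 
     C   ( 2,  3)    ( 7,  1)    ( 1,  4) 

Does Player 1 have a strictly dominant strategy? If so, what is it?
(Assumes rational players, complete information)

No strictly dominant strategy exists for Player 1

Work:
A strategy strictly dominates another if it gives a strictly higher payoff against every opponent action. Compare each pair of P1's strategies column-by-column:
  A vs B: [5 vs 5, 7 vs 1, 1 vs 5] → A does not strictly dominate B (column X: 5 ≤ 5)
  A vs C: [5 vs 2, 7 vs 7, 1 vs 1] → A does not strictly dominate C (column Y: 7 ≤ 7)
  B vs A: [5 vs 5, 1 vs 7, 5 vs 1] → B does not strictly dominate A (column X: 5 ≤ 5)
  B vs C: [5 vs 2, 1 vs 7, 5 vs 1] → B does not strictly dominate C (column Y: 1 ≤ 7)
  C vs A: [2 vs 5, 7 vs 7, 1 vs 1] → C does not strictly dominate A (column X: 2 ≤ 5)
  C vs B: [2 vs 5, 7 vs 1, 1 vs 5] → C does not strictly dominate B (column X: 2 ≤ 5)
No single strategy strictly dominates all others → no strictly dominant strategy.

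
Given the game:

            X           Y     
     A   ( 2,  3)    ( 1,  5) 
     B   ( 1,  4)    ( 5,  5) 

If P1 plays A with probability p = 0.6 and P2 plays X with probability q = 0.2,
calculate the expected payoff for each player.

E[P1] = 2.4, E[P2] = 4.68

Work:
E[P1] = p·q·π₁(A,X) + p·(1-q)·π₁(A,Y) + (1-p)·q·π₁(B,X) + (1-p)·(1-q)·π₁(B,Y)
= 0.6·0.2·2 + 0.6·0.8·1 + 0.4·0.2·1 + 0.4·0.8·5
= 2.4

E[P2] = 4.68 (similar calculation)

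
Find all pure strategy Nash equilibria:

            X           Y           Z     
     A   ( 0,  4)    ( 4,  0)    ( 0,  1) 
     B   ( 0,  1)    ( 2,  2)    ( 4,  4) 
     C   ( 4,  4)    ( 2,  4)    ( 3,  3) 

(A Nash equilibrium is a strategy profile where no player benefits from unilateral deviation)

Nash equilibrium: (B, Z), (C, X)

Work:
Best responses:
  P1 vs X: payoffs [0, 0, 4] → best response C (payoff 4)
  P1 vs Y: payoffs [4, 2, 2] → best response A (payoff 4)
  P1 vs Z: payoffs [0, 4, 3] → best response B (payoff 4)
  P2 vs A: payoffs [4, 0, 1] → best response X (payoff 4)
  P2 vs B: payoffs [1, 2, 4] → best response Z (payoff 4)
  P2 vs C: payoffs [4, 4, 3] → best response X/Y (payoff 4)
Mutual best responses: (B,Z), (C,X) → Nash equilibria.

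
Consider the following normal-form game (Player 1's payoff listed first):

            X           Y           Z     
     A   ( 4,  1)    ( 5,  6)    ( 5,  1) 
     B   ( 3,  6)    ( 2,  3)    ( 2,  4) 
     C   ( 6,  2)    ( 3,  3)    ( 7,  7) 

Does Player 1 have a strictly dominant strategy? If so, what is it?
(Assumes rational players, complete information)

No strictly dominant strategy exists for Player 1

Work:
A strategy strictly dominates another if it gives a strictly higher payoff against every opponent action. Compare each pair of P1's strategies column-by-column:
  A vs B: [4 vs 3, 5 vs 2, 5 vs 2] → A strictly dominates B
  A vs C: [4 vs 6, 5 vs 3, 5 vs 7] → A does not strictly dominate C (column X: 4 ≤ 6)
  B vs A: [3 vs 4, 2 vs 5, 2 vs 5] → B does not strictly dominate A (column X: 3 ≤ 4)
  B vs C: [3 vs 6, 2 vs 3, 2 vs 7] → B does not strictly dominate C (column X: 3 ≤ 6)
  C vs A: [6 vs 4, 3 vs 5, 7 vs 5] → C does not strictly dominate A (column Y: 3 ≤ 5)
  C vs B: [6 vs 3, 3 vs 2, 7 vs 2] → C strictly dominates B
No single strategy strictly dominates all others → no strictly dominant strategy.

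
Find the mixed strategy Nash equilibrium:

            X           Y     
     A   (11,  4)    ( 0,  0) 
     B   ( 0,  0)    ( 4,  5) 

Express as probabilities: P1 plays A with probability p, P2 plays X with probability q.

p = 0.5556, q = 0.2667

Work:
Find probabilities that make opponent indifferent:
P2 chooses q to make P1 indifferent between A and B
P1 chooses p to make P2 indifferent between X and Y
Mixed NE: P1 plays (A: 0.5556, B: 0.4444), P2 plays (X: 0.2667, Y: 0.7333)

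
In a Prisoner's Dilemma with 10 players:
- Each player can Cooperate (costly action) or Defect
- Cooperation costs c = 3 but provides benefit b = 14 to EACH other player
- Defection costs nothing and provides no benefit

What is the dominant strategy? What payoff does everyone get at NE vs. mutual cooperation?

Dominant: Defect; NE payoff = 0; Coop payoff = 123

Work:
Defect dominates (saves cost c = 3, benefit to others is external)
NE: All defect → everyone gets 0
If all cooperate: each receives (9)×14 - 3 = 123
Social dilemma: 123 > 0 but NE gives 0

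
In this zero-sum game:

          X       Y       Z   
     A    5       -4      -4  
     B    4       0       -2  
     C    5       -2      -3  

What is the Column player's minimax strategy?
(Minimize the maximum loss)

Column should play Z, value = -2

Work:
Column player minimizes Row's maximum payoff:
Column X: max payoff to Row = 5
Column Y: max payoff to Row = 0
Column Z: max payoff to Row = -2
Minimum is -2, achieved by column Z.
Minimax strategy: Z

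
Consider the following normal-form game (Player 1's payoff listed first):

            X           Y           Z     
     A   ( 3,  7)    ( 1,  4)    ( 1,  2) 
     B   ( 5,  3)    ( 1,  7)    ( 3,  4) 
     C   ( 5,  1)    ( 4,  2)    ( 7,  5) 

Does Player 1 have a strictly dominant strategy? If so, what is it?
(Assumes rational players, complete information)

No strictly dominant strategy exists for Player 1

Work:
A strategy strictly dominates another if it gives a strictly higher payoff against every opponent action. Compare each pair of P1's strategies column-by-column:
  A vs B: [3 vs 5, 1 vs 1, 1 vs 3] → A does not strictly dominate B (column X: 3 ≤ 5)
  A vs C: [3 vs 5, 1 vs 4, 1 vs 7] → A does not strictly dominate C (column X: 3 ≤ 5)
  B vs A: [5 vs 3, 1 vs 1, 3 vs 1] → B does not strictly dominate A (column Y: 1 ≤ 1)
  B vs C: [5 vs 5, 1 vs 4, 3 vs 7] → B does not strictly dominate C (column X: 5 ≤ 5)
  C vs A: [5 vs 3, 4 vs 1, 7 vs 1] → C strictly dominates A
  C vs B: [5 vs 5, 4 vs 1, 7 vs 3] → C does not strictly dominate B (column X: 5 ≤ 5)
No single strategy strictly dominates all others → no strictly dominant strategy.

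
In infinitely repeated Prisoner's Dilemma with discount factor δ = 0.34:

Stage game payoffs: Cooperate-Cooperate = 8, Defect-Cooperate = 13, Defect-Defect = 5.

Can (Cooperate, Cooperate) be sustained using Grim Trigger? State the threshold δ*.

δ* = 0.625; since δ = 0.34 < 0.625, cooperation cannot be sustained

Work:
For Grim Trigger:
Cooperate forever: 8/(1-δ)
Defect then punished: 13 + 5·δ/(1-δ)
Need: 8/(1-δ) ≥ 13 + 5·δ/(1-δ)
Solving: δ ≥ (T-R)/(T-P) = (13-8)/(13-5) = 0.625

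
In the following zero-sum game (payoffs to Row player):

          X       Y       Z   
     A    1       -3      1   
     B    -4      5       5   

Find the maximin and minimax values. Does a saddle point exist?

Maximin = -3, Minimax = 1, Saddle: False

Work:
Row minimums: [-3, -4] → maximin = -3
Column maximums: [1, 5, 5] → minimax = 1
No saddle point (maximin ≠ minimax). Mixed strategy needed.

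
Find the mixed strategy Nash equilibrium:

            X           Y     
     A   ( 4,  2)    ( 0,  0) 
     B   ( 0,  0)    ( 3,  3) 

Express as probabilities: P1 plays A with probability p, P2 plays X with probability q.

p = 0.6, q = 0.4286

Work:
Find probabilities that make opponent indifferent:
P2 chooses q to make P1 indifferent between A and B
P1 chooses p to make P2 indifferent between X and Y
Mixed NE: P1 plays (A: 0.6, B: 0.4), P2 plays (X: 0.4286, Y: 0.5714)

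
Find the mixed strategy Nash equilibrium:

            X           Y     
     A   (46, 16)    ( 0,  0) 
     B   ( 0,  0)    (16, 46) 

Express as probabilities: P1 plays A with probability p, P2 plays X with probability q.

p = 0.7419, q = 0.2581

Work:
Find probabilities that make opponent indifferent:
P2 chooses q to make P1 indifferent between A and B
P1 chooses p to make P2 indifferent between X and Y
Mixed NE: P1 plays (A: 0.7419, B: 0.2581), P2 plays (X: 0.2581, Y: 0.7419)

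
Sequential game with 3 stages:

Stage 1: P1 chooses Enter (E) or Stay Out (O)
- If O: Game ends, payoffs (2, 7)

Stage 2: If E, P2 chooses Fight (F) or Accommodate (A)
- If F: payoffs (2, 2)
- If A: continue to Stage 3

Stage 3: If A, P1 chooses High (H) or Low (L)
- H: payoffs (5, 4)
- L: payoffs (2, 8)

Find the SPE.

SPE: (E, A, H); Outcome (5, 4)

Work:
Stage 3: P1 chooses H (5 vs 2)
Stage 2: P2: F->2, A->4 (anticipating H). Choose A
Stage 1: P1: O->2, E->5 (anticipating A, H). Choose E
SPE path: E -> A -> H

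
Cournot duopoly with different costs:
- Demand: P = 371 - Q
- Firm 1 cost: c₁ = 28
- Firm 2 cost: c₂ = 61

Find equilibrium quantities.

q₁* = 125.33, q₂* = 92.33

Work:
Reaction: q₁ = (371 - 28 - q₂)/2
Reaction: q₂ = (371 - 61 - q₁)/2
Solve simultaneously:
q₁* = (371 - 2×28 + 61)/3 = 125.33
q₂* = (371 - 2×61 + 28)/3 = 92.33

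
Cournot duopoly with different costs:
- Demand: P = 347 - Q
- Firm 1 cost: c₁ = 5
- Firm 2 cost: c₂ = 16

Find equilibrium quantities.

q₁* = 117.67, q₂* = 106.67

Work:
Reaction: q₁ = (347 - 5 - q₂)/2
Reaction: q₂ = (347 - 16 - q₁)/2
Solve simultaneously:
q₁* = (347 - 2×5 + 16)/3 = 117.67
q₂* = (347 - 2×16 + 5)/3 = 106.67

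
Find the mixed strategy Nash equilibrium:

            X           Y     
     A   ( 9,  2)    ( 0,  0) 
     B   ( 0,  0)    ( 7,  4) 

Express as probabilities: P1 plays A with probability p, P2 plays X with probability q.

p = 0.6667, q = 0.4375

Work:
Find probabilities that make opponent indifferent:
P2 chooses q to make P1 indifferent between A and B
P1 chooses p to make P2 indifferent between X and Y
Mixed NE: P1 plays (A: 0.6667, B: 0.3333), P2 plays (X: 0.4375, Y: 0.5625)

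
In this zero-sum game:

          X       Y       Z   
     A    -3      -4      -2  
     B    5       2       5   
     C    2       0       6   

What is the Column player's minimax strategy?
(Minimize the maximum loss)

Column should play Y, value = 2

Work:
Column player minimizes Row's maximum payoff:
Column X: max payoff to Row = 5
Column Y: max payoff to Row = 2
Column Z: max payoff to Row = 6
Minimum is 2, achieved by column Y.
Minimax strategy: Y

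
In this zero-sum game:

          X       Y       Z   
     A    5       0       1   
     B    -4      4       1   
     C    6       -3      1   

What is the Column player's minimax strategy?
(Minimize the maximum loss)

Column should play Z, value = 1

Work:
Column player minimizes Row's maximum payoff:
Column X: max payoff to Row = 6
Column Y: max payoff to Row = 4
Column Z: max payoff to Row = 1
Minimum is 1, achieved by column Z.
Minimax strategy: Z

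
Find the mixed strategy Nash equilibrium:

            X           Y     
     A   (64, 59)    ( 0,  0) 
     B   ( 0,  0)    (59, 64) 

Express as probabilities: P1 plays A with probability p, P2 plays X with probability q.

p = 0.5203, q = 0.4797

Work:
Find probabilities that make opponent indifferent:
P2 chooses q to make P1 indifferent between A and B
P1 chooses p to make P2 indifferent between X and Y
Mixed NE: P1 plays (A: 0.5203, B: 0.4797), P2 plays (X: 0.4797, Y: 0.5203)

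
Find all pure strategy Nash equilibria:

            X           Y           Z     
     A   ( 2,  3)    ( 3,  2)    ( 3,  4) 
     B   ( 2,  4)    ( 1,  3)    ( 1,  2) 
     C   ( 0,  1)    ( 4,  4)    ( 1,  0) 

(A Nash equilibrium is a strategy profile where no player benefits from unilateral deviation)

Nash equilibrium: (A, Z), (B, X), (C, Y)

Work:
Best responses:
  P1 vs X: payoffs [2, 2, 0] → best response A/B (payoff 2)
  P1 vs Y: payoffs [3, 1, 4] → best response C (payoff 4)
  P1 vs Z: payoffs [3, 1, 1] → best response A (payoff 3)
  P2 vs A: payoffs [3, 2, 4] → best response Z (payoff 4)
  P2 vs B: payoffs [4, 3, 2] → best response X (payoff 4)
  P2 vs C: payoffs [1, 4, 0] → best response Y (payoff 4)
Mutual best responses: (A,Z), (B,X), (C,Y) → Nash equilibria.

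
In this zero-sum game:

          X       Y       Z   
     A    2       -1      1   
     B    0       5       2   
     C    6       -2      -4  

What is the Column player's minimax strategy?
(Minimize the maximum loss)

Column should play Z, value = 2

Work:
Column player minimizes Row's maximum payoff:
Column X: max payoff to Row = 6
Column Y: max payoff to Row = 5
Column Z: max payoff to Row = 2
Minimum is 2, achieved by column Z.
Minimax strategy: Z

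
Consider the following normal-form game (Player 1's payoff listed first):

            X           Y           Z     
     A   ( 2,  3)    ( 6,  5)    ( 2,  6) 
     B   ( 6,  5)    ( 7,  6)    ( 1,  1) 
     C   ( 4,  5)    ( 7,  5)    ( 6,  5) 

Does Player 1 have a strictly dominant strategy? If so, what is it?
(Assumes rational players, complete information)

No strictly dominant strategy exists for Player 1

Work:
A strategy strictly dominates another if it gives a strictly higher payoff against every opponent action. Compare each pair of P1's strategies column-by-column:
  A vs B: [2 vs 6, 6 vs 7, 2 vs 1] → A does not strictly dominate B (column X: 2 ≤ 6)
  A vs C: [2 vs 4, 6 vs 7, 2 vs 6] → A does not strictly dominate C (column X: 2 ≤ 4)
  B vs A: [6 vs 2, 7 vs 6, 1 vs 2] → B does not strictly dominate A (column Z: 1 ≤ 2)
  B vs C: [6 vs 4, 7 vs 7, 1 vs 6] → B does not strictly dominate C (column Y: 7 ≤ 7)
  C vs A: [4 vs 2, 7 vs 6, 6 vs 2] → C strictly dominates A
  C vs B: [4 vs 6, 7 vs 7, 6 vs 1] → C does not strictly dominate B (column X: 4 ≤ 6)
No single strategy strictly dominates all others → no strictly dominant strategy.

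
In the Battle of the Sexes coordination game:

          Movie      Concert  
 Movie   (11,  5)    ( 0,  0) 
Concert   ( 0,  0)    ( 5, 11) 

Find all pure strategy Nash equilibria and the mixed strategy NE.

Pure NE: (Movie, Movie) and (Concert, Concert); Mixed NE: p = 0.6875, q = 0.3125

Work:
Check pure NE:
(Movie, Movie): (11, 5) - no unilateral deviation beneficial
(Concert, Concert): (5, 11) - no unilateral deviation beneficial
Mixed NE: P1 plays Movie with p = 0.6875, P2 plays Movie with q = 0.3125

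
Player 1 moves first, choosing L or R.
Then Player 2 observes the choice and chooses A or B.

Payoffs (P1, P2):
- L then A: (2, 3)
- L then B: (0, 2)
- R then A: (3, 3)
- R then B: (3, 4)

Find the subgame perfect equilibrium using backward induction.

P1 plays R, P2 plays A after L and B after R; Payoff (3, 4)

Work:
Backward induction:
After L: P2 chooses A → P1 gets 2
After R: P2 chooses B → P1 gets 3
P1 chooses R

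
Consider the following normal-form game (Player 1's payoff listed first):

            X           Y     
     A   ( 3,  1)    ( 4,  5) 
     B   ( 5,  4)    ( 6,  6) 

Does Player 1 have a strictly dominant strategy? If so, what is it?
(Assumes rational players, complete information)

Yes, Player 1's strictly dominant strategy is B

Work:
A strategy strictly dominates another if it gives a strictly higher payoff against every opponent action. Compare each pair of P1's strategies column-by-column:
  A vs B: [3 vs 5, 4 vs 6] → A does not strictly dominate B (column X: 3 ≤ 5)
  B vs A: [5 vs 3, 6 vs 4] → B strictly dominates A
B strictly dominates every other strategy → strictly dominant.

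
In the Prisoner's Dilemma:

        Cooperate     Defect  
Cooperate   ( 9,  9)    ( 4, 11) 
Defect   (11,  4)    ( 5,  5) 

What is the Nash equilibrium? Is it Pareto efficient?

(Defect, Defect) is NE; not Pareto efficient

Work:
Defect dominates Cooperate for both players:
If P2 cooperates: Defect (11) > Cooperate (9)
If P2 defects: Defect (5) > Cooperate (4)
NE: (Defect, Defect) with payoff (5, 5)
But (Cooperate, Cooperate) = (9, 9) Pareto dominates (5, 5)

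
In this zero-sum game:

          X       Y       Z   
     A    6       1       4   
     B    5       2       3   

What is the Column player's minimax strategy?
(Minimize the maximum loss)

Column should play Y, value = 2

Work:
Column player minimizes Row's maximum payoff:
Column X: max payoff to Row = 6
Column Y: max payoff to Row = 2
Column Z: max payoff to Row = 4
Minimum is 2, achieved by column Y.
Minimax strategy: Y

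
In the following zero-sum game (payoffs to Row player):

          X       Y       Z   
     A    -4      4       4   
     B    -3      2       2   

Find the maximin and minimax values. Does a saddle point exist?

Maximin = -3, Minimax = -3, Saddle: True

Work:
Row minimums: [-4, -3] → maximin = -3
Column maximums: [-3, 4, 4] → minimax = -3
Saddle point exists! Game value = -3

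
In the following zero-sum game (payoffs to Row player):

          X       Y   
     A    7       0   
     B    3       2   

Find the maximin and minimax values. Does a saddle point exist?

Maximin = 2, Minimax = 2, Saddle: True

Work:
Row minimums: [0, 2] → maximin = 2
Column maximums: [7, 2] → minimax = 2
Saddle point exists! Game value = 2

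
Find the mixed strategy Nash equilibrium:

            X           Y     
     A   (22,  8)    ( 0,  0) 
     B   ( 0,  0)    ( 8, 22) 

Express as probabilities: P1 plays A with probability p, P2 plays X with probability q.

p = 0.7333, q = 0.2667

Work:
Find probabilities that make opponent indifferent:
P2 chooses q to make P1 indifferent between A and B
P1 chooses p to make P2 indifferent between X and Y
Mixed NE: P1 plays (A: 0.7333, B: 0.2667), P2 plays (X: 0.2667, Y: 0.7333)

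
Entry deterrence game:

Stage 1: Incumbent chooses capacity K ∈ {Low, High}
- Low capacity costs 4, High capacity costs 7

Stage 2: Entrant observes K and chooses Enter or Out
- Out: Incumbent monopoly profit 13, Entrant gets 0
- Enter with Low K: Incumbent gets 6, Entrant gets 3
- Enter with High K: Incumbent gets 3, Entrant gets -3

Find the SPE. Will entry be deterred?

SPE: (High, Enter|Low, Out|High); Entry deterred. Incumbent net profit = 6

Work:
After Low K: Entrant enters (3 > 0)
After High K: Entrant stays out (-3 < 0)
Incumbent: Low → 6−4=2, High → 13−7=6
Incumbent chooses High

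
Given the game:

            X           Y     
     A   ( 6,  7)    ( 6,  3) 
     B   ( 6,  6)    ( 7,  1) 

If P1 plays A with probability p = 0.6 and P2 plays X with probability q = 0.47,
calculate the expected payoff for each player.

E[P1] = 6.212, E[P2] = 4.268

Work:
E[P1] = p·q·π₁(A,X) + p·(1-q)·π₁(A,Y) + (1-p)·q·π₁(B,X) + (1-p)·(1-q)·π₁(B,Y)
= 0.6·0.47·6 + 0.6·0.53·6 + 0.4·0.47·6 + 0.4·0.53·7
= 6.212

E[P2] = 4.268 (similar calculation)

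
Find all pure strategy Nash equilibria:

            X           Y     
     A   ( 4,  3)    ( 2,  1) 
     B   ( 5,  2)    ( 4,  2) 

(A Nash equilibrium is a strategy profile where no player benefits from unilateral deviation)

Nash equilibrium: (B, X), (B, Y)

Work:
Best responses:
  P1 vs X: payoffs [4, 5] → best response B (payoff 5)
  P1 vs Y: payoffs [2, 4] → best response B (payoff 4)
  P2 vs A: payoffs [3, 1] → best response X (payoff 3)
  P2 vs B: payoffs [2, 2] → best response X/Y (payoff 2)
Mutual best responses: (B,X), (B,Y) → Nash equilibria.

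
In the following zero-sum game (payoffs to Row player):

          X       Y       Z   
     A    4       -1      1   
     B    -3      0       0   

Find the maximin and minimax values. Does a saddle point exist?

Maximin = -1, Minimax = 0, Saddle: False

Work:
Row minimums: [-1, -3] → maximin = -1
Column maximums: [4, 0, 1] → minimax = 0
No saddle point (maximin ≠ minimax). Mixed strategy needed.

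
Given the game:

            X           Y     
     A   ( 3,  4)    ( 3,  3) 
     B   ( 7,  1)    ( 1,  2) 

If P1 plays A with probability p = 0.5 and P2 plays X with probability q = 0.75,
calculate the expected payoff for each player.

E[P1] = 4.25, E[P2] = 2.5

Work:
E[P1] = p·q·π₁(A,X) + p·(1-q)·π₁(A,Y) + (1-p)·q·π₁(B,X) + (1-p)·(1-q)·π₁(B,Y)
= 0.5·0.75·3 + 0.5·0.25·3 + 0.5·0.75·7 + 0.5·0.25·1
= 4.25

E[P2] = 2.5 (similar calculation)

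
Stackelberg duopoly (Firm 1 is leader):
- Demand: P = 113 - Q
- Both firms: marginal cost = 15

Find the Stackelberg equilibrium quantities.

q₁* (leader) = 49.0, q₂* (follower) = 24.5

Work:
Follower's reaction: q₂ = (a - c - q₁)/2
Leader substitutes: π₁ = q₁·(a - q₁ - (a-c-q₁)/2 - c)
FOC: q₁* = (113 - 15)/2 = 49.00
Then: q₂* = (113 - 15 - 49.0)/2 = 24.50
Leader has first-mover advantage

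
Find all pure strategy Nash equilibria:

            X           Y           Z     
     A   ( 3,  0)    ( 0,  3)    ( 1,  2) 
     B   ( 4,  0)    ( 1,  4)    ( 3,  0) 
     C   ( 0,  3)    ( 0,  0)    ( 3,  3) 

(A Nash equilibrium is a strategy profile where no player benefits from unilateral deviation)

Nash equilibrium: (B, Y), (C, Z)

Work:
Best responses:
  P1 vs X: payoffs [3, 4, 0] → best response B (payoff 4)
  P1 vs Y: payoffs [0, 1, 0] → best response B (payoff 1)
  P1 vs Z: payoffs [1, 3, 3] → best response B/C (payoff 3)
  P2 vs A: payoffs [0, 3, 2] → best response Y (payoff 3)
  P2 vs B: payoffs [0, 4, 0] → best response Y (payoff 4)
  P2 vs C: payoffs [3, 0, 3] → best response X/Z (payoff 3)
Mutual best responses: (B,Y), (C,Z) → Nash equilibria.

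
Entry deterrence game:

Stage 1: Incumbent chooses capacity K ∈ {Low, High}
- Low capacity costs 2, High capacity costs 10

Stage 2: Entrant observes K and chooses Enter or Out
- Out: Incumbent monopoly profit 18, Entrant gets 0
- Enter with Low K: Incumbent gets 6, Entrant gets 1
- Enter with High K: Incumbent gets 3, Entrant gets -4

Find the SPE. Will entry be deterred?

SPE: (High, Enter|Low, Out|High); Entry deterred. Incumbent net profit = 8

Work:
After Low K: Entrant enters (1 > 0)
After High K: Entrant stays out (-4 < 0)
Incumbent: Low → 6−2=4, High → 18−10=8
Incumbent chooses High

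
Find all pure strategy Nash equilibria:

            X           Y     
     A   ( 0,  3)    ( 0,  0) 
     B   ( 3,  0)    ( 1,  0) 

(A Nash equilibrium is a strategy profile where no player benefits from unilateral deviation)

Nash equilibrium: (B, X), (B, Y)

Work:
Best responses:
  P1 vs X: payoffs [0, 3] → best response B (payoff 3)
  P1 vs Y: payoffs [0, 1] → best response B (payoff 1)
  P2 vs A: payoffs [3, 0] → best response X (payoff 3)
  P2 vs B: payoffs [0, 0] → best response X/Y (payoff 0)
Mutual best responses: (B,X), (B,Y) → Nash equilibria.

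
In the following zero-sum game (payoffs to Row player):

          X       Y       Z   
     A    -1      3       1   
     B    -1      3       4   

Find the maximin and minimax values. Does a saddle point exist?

Maximin = -1, Minimax = -1, Saddle: True

Work:
Row minimums: [-1, -1] → maximin = -1
Column maximums: [-1, 3, 4] → minimax = -1
Saddle point exists! Game value = -1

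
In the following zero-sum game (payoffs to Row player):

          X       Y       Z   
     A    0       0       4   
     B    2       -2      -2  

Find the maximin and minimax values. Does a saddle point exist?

Maximin = 0, Minimax = 0, Saddle: True

Work:
Row minimums: [0, -2] → maximin = 0
Column maximums: [2, 0, 4] → minimax = 0
Saddle point exists! Game value = 0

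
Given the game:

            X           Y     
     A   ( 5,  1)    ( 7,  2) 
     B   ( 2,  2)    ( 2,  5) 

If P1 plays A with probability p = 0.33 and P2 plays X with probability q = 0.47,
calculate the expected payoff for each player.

E[P1] = 3.3398, E[P2] = 2.9102

Work:
E[P1] = p·q·π₁(A,X) + p·(1-q)·π₁(A,Y) + (1-p)·q·π₁(B,X) + (1-p)·(1-q)·π₁(B,Y)
= 0.33·0.47·5 + 0.33·0.53·7 + 0.67·0.47·2 + 0.67·0.53·2
= 3.3398

E[P2] = 2.9102 (similar calculation)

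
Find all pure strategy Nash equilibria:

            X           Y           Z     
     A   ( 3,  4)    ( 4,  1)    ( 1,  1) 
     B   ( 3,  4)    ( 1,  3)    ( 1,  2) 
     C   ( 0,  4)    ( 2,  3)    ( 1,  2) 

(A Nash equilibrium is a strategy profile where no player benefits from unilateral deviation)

Nash equilibrium: (A, X), (B, X)

Work:
Best responses:
  P1 vs X: payoffs [3, 3, 0] → best response A/B (payoff 3)
  P1 vs Y: payoffs [4, 1, 2] → best response A (payoff 4)
  P1 vs Z: payoffs [1, 1, 1] → best response A/B/C (payoff 1)
  P2 vs A: payoffs [4, 1, 1] → best response X (payoff 4)
  P2 vs B: payoffs [4, 3, 2] → best response X (payoff 4)
  P2 vs C: payoffs [4, 3, 2] → best response X (payoff 4)
Mutual best responses: (A,X), (B,X) → Nash equilibria.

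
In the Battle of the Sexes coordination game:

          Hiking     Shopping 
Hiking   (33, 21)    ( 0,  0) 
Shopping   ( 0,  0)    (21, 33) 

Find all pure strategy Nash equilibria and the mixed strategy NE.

Pure NE: (Hiking, Hiking) and (Shopping, Shopping); Mixed NE: p = 0.6111, q = 0.3889

Work:
Check pure NE:
(Hiking, Hiking): (33, 21) - no unilateral deviation beneficial
(Shopping, Shopping): (21, 33) - no unilateral deviation beneficial
Mixed NE: P1 plays Hiking with p = 0.6111, P2 plays Hiking with q = 0.3889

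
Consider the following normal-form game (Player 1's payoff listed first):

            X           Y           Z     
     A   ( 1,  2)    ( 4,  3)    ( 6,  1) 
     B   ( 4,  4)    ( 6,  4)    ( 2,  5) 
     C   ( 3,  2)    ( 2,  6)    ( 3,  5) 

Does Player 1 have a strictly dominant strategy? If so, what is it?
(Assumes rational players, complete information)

No strictly dominant strategy exists for Player 1

Work:
A strategy strictly dominates another if it gives a strictly higher payoff against every opponent action. Compare each pair of P1's strategies column-by-column:
  A vs B: [1 vs 4, 4 vs 6, 6 vs 2] → A does not strictly dominate B (column X: 1 ≤ 4)
  A vs C: [1 vs 3, 4 vs 2, 6 vs 3] → A does not strictly dominate C (column X: 1 ≤ 3)
  B vs A: [4 vs 1, 6 vs 4, 2 vs 6] → B does not strictly dominate A (column Z: 2 ≤ 6)
  B vs C: [4 vs 3, 6 vs 2, 2 vs 3] → B does not strictly dominate C (column Z: 2 ≤ 3)
  C vs A: [3 vs 1, 2 vs 4, 3 vs 6] → C does not strictly dominate A (column Y: 2 ≤ 4)
  C vs B: [3 vs 4, 2 vs 6, 3 vs 2] → C does not strictly dominate B (column X: 3 ≤ 4)
No single strategy strictly dominates all others → no strictly dominant strategy.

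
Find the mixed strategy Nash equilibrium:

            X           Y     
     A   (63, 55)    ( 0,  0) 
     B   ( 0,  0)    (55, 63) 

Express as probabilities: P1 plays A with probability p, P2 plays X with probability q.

p = 0.5339, q = 0.4661

Work:
Find probabilities that make opponent indifferent:
P2 chooses q to make P1 indifferent between A and B
P1 chooses p to make P2 indifferent between X and Y
Mixed NE: P1 plays (A: 0.5339, B: 0.4661), P2 plays (X: 0.4661, Y: 0.5339)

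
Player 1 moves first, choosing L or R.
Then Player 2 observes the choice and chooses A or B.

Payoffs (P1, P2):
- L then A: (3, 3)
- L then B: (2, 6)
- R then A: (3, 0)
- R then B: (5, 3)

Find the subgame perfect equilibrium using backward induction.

P1 plays R, P2 plays B after L and B after R; Payoff (5, 3)

Work:
Backward induction:
After L: P2 chooses B → P1 gets 2
After R: P2 chooses B → P1 gets 5
P1 chooses R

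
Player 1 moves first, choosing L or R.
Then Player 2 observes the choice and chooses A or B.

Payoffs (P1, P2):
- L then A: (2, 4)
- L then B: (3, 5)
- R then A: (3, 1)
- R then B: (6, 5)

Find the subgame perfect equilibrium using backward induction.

P1 plays R, P2 plays B after L and B after R; Payoff (6, 5)

Work:
Backward induction:
After L: P2 chooses B → P1 gets 3
After R: P2 chooses B → P1 gets 6
P1 chooses R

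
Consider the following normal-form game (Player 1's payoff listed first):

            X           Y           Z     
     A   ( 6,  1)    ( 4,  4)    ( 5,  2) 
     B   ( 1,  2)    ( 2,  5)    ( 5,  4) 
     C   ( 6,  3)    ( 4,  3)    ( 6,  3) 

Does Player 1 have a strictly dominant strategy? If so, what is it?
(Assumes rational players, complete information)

No strictly dominant strategy exists for Player 1

Work:
A strategy strictly dominates another if it gives a strictly higher payoff against every opponent action. Compare each pair of P1's strategies column-by-column:
  A vs B: [6 vs 1, 4 vs 2, 5 vs 5] → A does not strictly dominate B (column Z: 5 ≤ 5)
  A vs C: [6 vs 6, 4 vs 4, 5 vs 6] → A does not strictly dominate C (column X: 6 ≤ 6)
  B vs A: [1 vs 6, 2 vs 4, 5 vs 5] → B does not strictly dominate A (column X: 1 ≤ 6)
  B vs C: [1 vs 6, 2 vs 4, 5 vs 6] → B does not strictly dominate C (column X: 1 ≤ 6)
  C vs A: [6 vs 6, 4 vs 4, 6 vs 5] → C does not strictly dominate A (column X: 6 ≤ 6)
  C vs B: [6 vs 1, 4 vs 2, 6 vs 5] → C strictly dominates B
No single strategy strictly dominates all others → no strictly dominant strategy.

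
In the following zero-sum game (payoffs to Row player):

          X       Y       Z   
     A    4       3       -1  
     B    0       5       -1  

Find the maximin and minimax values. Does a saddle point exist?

Maximin = -1, Minimax = -1, Saddle: True

Work:
Row minimums: [-1, -1] → maximin = -1
Column maximums: [4, 5, -1] → minimax = -1
Saddle point exists! Game value = -1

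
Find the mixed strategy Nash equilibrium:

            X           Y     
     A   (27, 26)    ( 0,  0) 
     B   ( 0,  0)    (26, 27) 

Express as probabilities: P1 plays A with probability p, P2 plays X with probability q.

p = 0.5094, q = 0.4906

Work:
Find probabilities that make opponent indifferent:
P2 chooses q to make P1 indifferent between A and B
P1 chooses p to make P2 indifferent between X and Y
Mixed NE: P1 plays (A: 0.5094, B: 0.4906), P2 plays (X: 0.4906, Y: 0.5094)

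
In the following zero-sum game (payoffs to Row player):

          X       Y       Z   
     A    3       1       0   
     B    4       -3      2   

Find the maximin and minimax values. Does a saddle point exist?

Maximin = 0, Minimax = 1, Saddle: False

Work:
Row minimums: [0, -3] → maximin = 0
Column maximums: [4, 1, 2] → minimax = 1
No saddle point (maximin ≠ minimax). Mixed strategy needed.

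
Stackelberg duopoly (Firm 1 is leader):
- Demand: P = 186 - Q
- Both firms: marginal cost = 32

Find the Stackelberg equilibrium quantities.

q₁* (leader) = 77.0, q₂* (follower) = 38.5

Work:
Follower's reaction: q₂ = (a - c - q₁)/2
Leader substitutes: π₁ = q₁·(a - q₁ - (a-c-q₁)/2 - c)
FOC: q₁* = (186 - 32)/2 = 77.00
Then: q₂* = (186 - 32 - 77.0)/2 = 38.50
Leader has first-mover advantage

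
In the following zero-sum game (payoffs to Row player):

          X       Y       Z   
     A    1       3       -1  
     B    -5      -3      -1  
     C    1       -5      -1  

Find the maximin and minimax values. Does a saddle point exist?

Maximin = -1, Minimax = -1, Saddle: True

Work:
Row minimums: [-1, -5, -5] → maximin = -1
Column maximums: [1, 3, -1] → minimax = -1
Saddle point exists! Game value = -1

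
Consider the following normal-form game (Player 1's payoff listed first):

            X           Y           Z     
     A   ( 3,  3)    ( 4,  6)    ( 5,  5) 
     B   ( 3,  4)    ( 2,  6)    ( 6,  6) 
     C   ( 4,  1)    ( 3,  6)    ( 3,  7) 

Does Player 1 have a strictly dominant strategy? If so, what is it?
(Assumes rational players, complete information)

No strictly dominant strategy exists for Player 1

Work:
A strategy strictly dominates another if it gives a strictly higher payoff against every opponent action. Compare each pair of P1's strategies column-by-column:
  A vs B: [3 vs 3, 4 vs 2, 5 vs 6] → A does not strictly dominate B (column X: 3 ≤ 3)
  A vs C: [3 vs 4, 4 vs 3, 5 vs 3] → A does not strictly dominate C (column X: 3 ≤ 4)
  B vs A: [3 vs 3, 2 vs 4, 6 vs 5] → B does not strictly dominate A (column X: 3 ≤ 3)
  B vs C: [3 vs 4, 2 vs 3, 6 vs 3] → B does not strictly dominate C (column X: 3 ≤ 4)
  C vs A: [4 vs 3, 3 vs 4, 3 vs 5] → C does not strictly dominate A (column Y: 3 ≤ 4)
  C vs B: [4 vs 3, 3 vs 2, 3 vs 6] → C does not strictly dominate B (column Z: 3 ≤ 6)
No single strategy strictly dominates all others → no strictly dominant strategy.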